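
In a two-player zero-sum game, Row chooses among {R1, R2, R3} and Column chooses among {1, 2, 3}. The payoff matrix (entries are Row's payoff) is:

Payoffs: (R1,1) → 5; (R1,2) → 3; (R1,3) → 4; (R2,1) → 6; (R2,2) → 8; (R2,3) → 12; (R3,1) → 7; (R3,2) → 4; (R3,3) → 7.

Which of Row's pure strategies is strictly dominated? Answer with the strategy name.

R1

R2 gives a strictly higher payoff than R1 against every column: 6 > 5, 8 > 3, 12 > 4.
So R1 is strictly dominated and Row never plays it.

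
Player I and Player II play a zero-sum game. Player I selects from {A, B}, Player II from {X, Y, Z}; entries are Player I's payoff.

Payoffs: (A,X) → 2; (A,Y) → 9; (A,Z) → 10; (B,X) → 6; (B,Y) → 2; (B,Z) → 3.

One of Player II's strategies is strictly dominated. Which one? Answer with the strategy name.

Y holds Player I's payoff strictly below Z in every row: 9 < 10, 2 < 3.
So Z is strictly dominated for Player II.

Z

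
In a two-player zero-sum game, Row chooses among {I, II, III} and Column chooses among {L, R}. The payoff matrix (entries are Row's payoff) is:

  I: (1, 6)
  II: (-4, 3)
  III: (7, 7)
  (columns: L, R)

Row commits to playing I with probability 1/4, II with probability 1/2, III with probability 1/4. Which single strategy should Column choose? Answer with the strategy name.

If Column plays L, Row's expected payoff is (1/4)·1 + (1/2)·(-4) + (1/4)·7 = 0.
If Column plays R, Row's expected payoff is (1/4)·6 + (1/2)·3 + (1/4)·7 = 19/4.
Column minimizes Row's payoff; the smallest is 0, so the best response is L.

L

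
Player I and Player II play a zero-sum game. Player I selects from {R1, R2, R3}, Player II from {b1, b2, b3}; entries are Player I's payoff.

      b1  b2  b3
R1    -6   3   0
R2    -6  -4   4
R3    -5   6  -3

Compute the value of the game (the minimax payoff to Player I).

Row minima: R1 → -6, R2 → -6, R3 → -5; maximin = -5.
Column maxima: b1 → -5, b2 → 6, b3 → 4; minimax = -5.
Since maximin = minimax = -5, there is a saddle point and the value is -5.

-5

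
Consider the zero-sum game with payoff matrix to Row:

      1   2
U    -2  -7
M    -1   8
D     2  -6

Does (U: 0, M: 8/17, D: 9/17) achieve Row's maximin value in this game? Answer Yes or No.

Against 1 this mix gives (8/17)·(-1) + (9/17)·2 = 10/17.
Against 2 this mix gives (8/17)·8 + (9/17)·(-6) = 10/17.
All of Column's active replies (1, 2) yield 10/17, and no column does worse for Row. The mix makes Column indifferent and guarantees 10/17, so it is optimal.

Yes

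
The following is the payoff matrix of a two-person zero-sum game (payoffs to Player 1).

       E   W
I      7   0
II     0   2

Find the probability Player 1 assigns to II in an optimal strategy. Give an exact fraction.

Row minima: I → 0, II → 0; maximin = 0.
Column maxima: E → 7, W → 2; minimax = 2.
0 ≠ 2, so there is no saddle point; optimal play is mixed.
Let Player 1 play I with probability p. Expected payoff against E: 7p + 0(1−p) = 7p; against W: 0p + 2(1−p) = −2p + 2.
Setting these equal: 7p = −2p + 2 ⇒ 9p = 2 ⇒ p = 2/9, and the value is (7)·(2/9) = 14/9.
For Player 2: with q = P(E), equating I's and II's payoffs gives 7q = −2q + 2 ⇒ q = 2/9.

7/9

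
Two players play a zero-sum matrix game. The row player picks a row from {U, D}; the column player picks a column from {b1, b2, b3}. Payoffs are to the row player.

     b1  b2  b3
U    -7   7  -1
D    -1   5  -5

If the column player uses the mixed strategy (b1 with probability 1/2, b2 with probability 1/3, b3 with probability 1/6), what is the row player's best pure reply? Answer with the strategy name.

Expected payoff of U: (1/2)·(-7) + (1/3)·7 + (1/6)·(-1) = -4/3.
Expected payoff of D: (1/2)·(-1) + (1/3)·5 + (1/6)·(-5) = 1/3.
The largest is 1/3, so the row player's best response is D.

D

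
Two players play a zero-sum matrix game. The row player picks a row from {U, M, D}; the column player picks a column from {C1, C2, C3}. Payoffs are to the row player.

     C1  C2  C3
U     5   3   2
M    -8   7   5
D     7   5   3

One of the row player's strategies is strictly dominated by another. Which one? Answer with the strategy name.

U

D gives a strictly higher payoff than U against every column: 7 > 5, 5 > 3, 3 > 2.
So U is strictly dominated and the row player never plays it.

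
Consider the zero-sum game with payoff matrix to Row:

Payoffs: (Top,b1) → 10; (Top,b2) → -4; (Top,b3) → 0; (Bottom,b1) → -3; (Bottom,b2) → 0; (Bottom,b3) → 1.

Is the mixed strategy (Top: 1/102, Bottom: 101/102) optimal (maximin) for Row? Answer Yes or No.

Against b1 this mix gives (1/102)·10 + (101/102)·(-3) = -293/102.
Against b2 this mix gives (1/102)·(-4) + (101/102)·0 = -2/51.
Against b3 this mix gives (1/102)·0 + (101/102)·1 = 101/102.
Column will play b1, holding Row to -293/102. Shifting weight toward the row that does better against b1 would raise this floor (the equalizing mix achieves -12/17 against both b1 and b2), so the proposed strategy is not optimal.

No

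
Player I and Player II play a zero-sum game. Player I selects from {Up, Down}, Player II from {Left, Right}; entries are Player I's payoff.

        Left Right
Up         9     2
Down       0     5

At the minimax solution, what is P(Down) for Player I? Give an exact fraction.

7/12

Row minima: Up → 2, Down → 0; maximin = 2.
Column maxima: Left → 9, Right → 5; minimax = 5.
2 ≠ 5, so there is no saddle point; optimal play is mixed.
Let Player I play Up with probability p. Expected payoff against Left: 9p + 0(1−p) = 9p; against Right: 2p + 5(1−p) = −3p + 5.
Setting these equal: 9p = −3p + 5 ⇒ 12p = 5 ⇒ p = 5/12, and the value is (9)·(5/12) = 15/4.
For Player II: with q = P(Left), equating Up's and Down's payoffs gives 7q + 2 = −5q + 5 ⇒ q = 1/4.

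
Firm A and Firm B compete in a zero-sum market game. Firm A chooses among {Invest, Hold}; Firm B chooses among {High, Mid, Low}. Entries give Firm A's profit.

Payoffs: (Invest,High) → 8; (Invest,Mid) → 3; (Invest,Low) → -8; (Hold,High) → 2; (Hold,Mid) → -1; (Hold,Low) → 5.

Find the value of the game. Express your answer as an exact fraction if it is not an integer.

7/17

Row minima: Invest → -8, Hold → -1; maximin = -1.
Column maxima: High → 8, Mid → 3, Low → 5; minimax = 3.
-1 ≠ 3, so there is no saddle point; optimal play is mixed.
High is strictly dominated by Mid (it gives Firm A strictly more in every row), so Firm B never plays it.
On the remaining 2×2 (Invest, Hold vs Mid, Low):
Let Firm A play Invest with probability p. Expected payoff against Mid: 3p + (-1)(1−p) = 4p − 1; against Low: (-8)p + 5(1−p) = −13p + 5.
Setting these equal: 4p − 1 = −13p + 5 ⇒ 17p = 6 ⇒ p = 6/17, and the value is (4)·(6/17) − 1 = 7/17.
For Firm B: with q = P(Mid), equating Invest's and Hold's payoffs gives 11q − 8 = −6q + 5 ⇒ q = 13/17.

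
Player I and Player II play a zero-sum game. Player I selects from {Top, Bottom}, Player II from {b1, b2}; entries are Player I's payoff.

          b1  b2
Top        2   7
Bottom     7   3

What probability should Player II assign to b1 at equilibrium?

Row minima: Top → 2, Bottom → 3; maximin = 3.
Column maxima: b1 → 7, b2 → 7; minimax = 7.
3 ≠ 7, so there is no saddle point; optimal play is mixed.
Let Player I play Top with probability p. Expected payoff against b1: 2p + 7(1−p) = −5p + 7; against b2: 7p + 3(1−p) = 4p + 3.
Setting these equal: −5p + 7 = 4p + 3 ⇒ −9p = -4 ⇒ p = 4/9, and the value is (-5)·(4/9) + 7 = 43/9.
For Player II: with q = P(b1), equating Top's and Bottom's payoffs gives −5q + 7 = 4q + 3 ⇒ q = 4/9.

4/9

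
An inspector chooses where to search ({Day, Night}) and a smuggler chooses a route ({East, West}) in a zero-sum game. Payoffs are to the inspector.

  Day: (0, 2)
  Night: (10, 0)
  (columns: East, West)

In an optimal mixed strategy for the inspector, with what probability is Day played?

Row minima: Day → 0, Night → 0; maximin = 0.
Column maxima: East → 10, West → 2; minimax = 2.
0 ≠ 2, so there is no saddle point; optimal play is mixed.
Let the inspector play Day with probability p. Expected payoff against East: 0p + 10(1−p) = −10p + 10; against West: 2p + 0(1−p) = 2p.
Setting these equal: −10p + 10 = 2p ⇒ −12p = -10 ⇒ p = 5/6, and the value is (-10)·(5/6) + 10 = 5/3.
For the smuggler: with q = P(East), equating Day's and Night's payoffs gives −2q + 2 = 10q ⇒ q = 1/6.

5/6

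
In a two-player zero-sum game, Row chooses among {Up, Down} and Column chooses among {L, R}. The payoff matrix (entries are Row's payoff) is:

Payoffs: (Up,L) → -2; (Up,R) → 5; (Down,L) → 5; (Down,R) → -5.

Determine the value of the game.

Row minima: Up → -2, Down → -5; maximin = -2.
Column maxima: L → 5, R → 5; minimax = 5.
-2 ≠ 5, so there is no saddle point; optimal play is mixed.
Let Row play Up with probability p. Expected payoff against L: (-2)p + 5(1−p) = −7p + 5; against R: 5p + (-5)(1−p) = 10p − 5.
Setting these equal: −7p + 5 = 10p − 5 ⇒ −17p = -10 ⇒ p = 10/17, and the value is (-7)·(10/17) + 5 = 15/17.
For Column: with q = P(L), equating Up's and Down's payoffs gives −7q + 5 = 10q − 5 ⇒ q = 10/17.

15/17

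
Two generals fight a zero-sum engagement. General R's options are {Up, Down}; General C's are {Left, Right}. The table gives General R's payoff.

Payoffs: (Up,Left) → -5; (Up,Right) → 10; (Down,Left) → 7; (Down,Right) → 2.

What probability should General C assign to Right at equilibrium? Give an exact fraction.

3/5

Row minima: Up → -5, Down → 2; maximin = 2.
Column maxima: Left → 7, Right → 10; minimax = 7.
2 ≠ 7, so there is no saddle point; optimal play is mixed.
Let General R play Up with probability p. Expected payoff against Left: (-5)p + 7(1−p) = −12p + 7; against Right: 10p + 2(1−p) = 8p + 2.
Setting these equal: −12p + 7 = 8p + 2 ⇒ −20p = -5 ⇒ p = 1/4, and the value is (-12)·(1/4) + 7 = 4.
For General C: with q = P(Left), equating Up's and Down's payoffs gives −15q + 10 = 5q + 2 ⇒ q = 2/5.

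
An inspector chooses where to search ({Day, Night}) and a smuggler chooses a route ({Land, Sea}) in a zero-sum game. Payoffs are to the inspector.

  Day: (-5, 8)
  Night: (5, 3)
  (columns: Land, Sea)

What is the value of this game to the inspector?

Row minima: Day → -5, Night → 3; maximin = 3.
Column maxima: Land → 5, Sea → 8; minimax = 5.
3 ≠ 5, so there is no saddle point; optimal play is mixed.
Let the inspector play Day with probability p. Expected payoff against Land: (-5)p + 5(1−p) = −10p + 5; against Sea: 8p + 3(1−p) = 5p + 3.
Setting these equal: −10p + 5 = 5p + 3 ⇒ −15p = -2 ⇒ p = 2/15, and the value is (-10)·(2/15) + 5 = 11/3.
For the smuggler: with q = P(Land), equating Day's and Night's payoffs gives −13q + 8 = 2q + 3 ⇒ q = 1/3.

11/3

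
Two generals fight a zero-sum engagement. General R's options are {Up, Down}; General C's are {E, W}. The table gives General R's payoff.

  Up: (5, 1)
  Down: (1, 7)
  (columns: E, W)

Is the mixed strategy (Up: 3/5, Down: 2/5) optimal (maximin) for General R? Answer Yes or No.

Against E this mix gives (3/5)·5 + (2/5)·1 = 17/5.
Against W this mix gives (3/5)·1 + (2/5)·7 = 17/5.
All of General C's active replies (E, W) yield 17/5, and no column does worse for General R. The mix makes General C indifferent and guarantees 17/5, so it is optimal.

Yes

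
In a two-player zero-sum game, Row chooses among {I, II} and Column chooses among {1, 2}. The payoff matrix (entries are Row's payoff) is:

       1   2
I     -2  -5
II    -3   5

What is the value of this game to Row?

Row minima: I → -5, II → -3; maximin = -3.
Column maxima: 1 → -2, 2 → 5; minimax = -2.
-3 ≠ -2, so there is no saddle point; optimal play is mixed.
Let Row play I with probability p. Expected payoff against 1: (-2)p + (-3)(1−p) = p − 3; against 2: (-5)p + 5(1−p) = −10p + 5.
Setting these equal: p − 3 = −10p + 5 ⇒ 11p = 8 ⇒ p = 8/11, and the value is (1)·(8/11) − 3 = -25/11.
For Column: with q = P(1), equating I's and II's payoffs gives 3q − 5 = −8q + 5 ⇒ q = 10/11.

-25/11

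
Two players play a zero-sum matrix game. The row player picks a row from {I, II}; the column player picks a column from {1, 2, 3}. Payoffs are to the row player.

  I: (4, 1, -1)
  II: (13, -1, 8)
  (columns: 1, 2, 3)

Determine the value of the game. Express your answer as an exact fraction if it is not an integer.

7/11

Row minima: I → -1, II → -1; maximin = -1.
Column maxima: 1 → 13, 2 → 1, 3 → 8; minimax = 1.
-1 ≠ 1, so there is no saddle point; optimal play is mixed.
1 is strictly dominated by 2 (it gives the row player strictly more in every row), so the column player never plays it.
On the remaining 2×2 (I, II vs 2, 3):
Let the row player play I with probability p. Expected payoff against 2: 1p + (-1)(1−p) = 2p − 1; against 3: (-1)p + 8(1−p) = −9p + 8.
Setting these equal: 2p − 1 = −9p + 8 ⇒ 11p = 9 ⇒ p = 9/11, and the value is (2)·(9/11) − 1 = 7/11.
For the column player: with q = P(2), equating I's and II's payoffs gives 2q − 1 = −9q + 8 ⇒ q = 9/11.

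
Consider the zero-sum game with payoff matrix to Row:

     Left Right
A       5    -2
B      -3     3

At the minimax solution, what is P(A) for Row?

Row minima: A → -2, B → -3; maximin = -2.
Column maxima: Left → 5, Right → 3; minimax = 3.
-2 ≠ 3, so there is no saddle point; optimal play is mixed.
Let Row play A with probability p. Expected payoff against Left: 5p + (-3)(1−p) = 8p − 3; against Right: (-2)p + 3(1−p) = −5p + 3.
Setting these equal: 8p − 3 = −5p + 3 ⇒ 13p = 6 ⇒ p = 6/13, and the value is (8)·(6/13) − 3 = 9/13.
For Column: with q = P(Left), equating A's and B's payoffs gives 7q − 2 = −6q + 3 ⇒ q = 5/13.

6/13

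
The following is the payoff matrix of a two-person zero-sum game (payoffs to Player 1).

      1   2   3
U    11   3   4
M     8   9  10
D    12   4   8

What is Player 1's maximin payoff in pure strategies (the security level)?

8

Row minima: U → 3, M → 8, D → 4.
The best of these is 8.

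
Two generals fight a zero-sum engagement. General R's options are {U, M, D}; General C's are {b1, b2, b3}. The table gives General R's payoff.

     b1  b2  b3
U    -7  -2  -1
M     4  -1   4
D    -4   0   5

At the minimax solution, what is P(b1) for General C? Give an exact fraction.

Row minima: U → -7, M → -1, D → -4; maximin = -1.
Column maxima: b1 → 4, b2 → 0, b3 → 5; minimax = 0.
-1 ≠ 0, so there is no saddle point; optimal play is mixed.
U is strictly dominated by M, so General R never plays it.
b3 is strictly dominated by b2 (it gives General R strictly more in every row), so General C never plays it.
On the remaining 2×2 (M, D vs b1, b2):
Let General R play M with probability p. Expected payoff against b1: 4p + (-4)(1−p) = 8p − 4; against b2: (-1)p + 0(1−p) = −p.
Setting these equal: 8p − 4 = −p ⇒ 9p = 4 ⇒ p = 4/9, and the value is (8)·(4/9) − 4 = -4/9.
For General C: with q = P(b1), equating M's and D's payoffs gives 5q − 1 = −4q ⇒ q = 1/9.

1/9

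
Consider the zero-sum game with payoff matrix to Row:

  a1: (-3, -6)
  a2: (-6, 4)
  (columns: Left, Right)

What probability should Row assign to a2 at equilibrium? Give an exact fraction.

3/13

Row minima: a1 → -6, a2 → -6; maximin = -6.
Column maxima: Left → -3, Right → 4; minimax = -3.
-6 ≠ -3, so there is no saddle point; optimal play is mixed.
Let Row play a1 with probability p. Expected payoff against Left: (-3)p + (-6)(1−p) = 3p − 6; against Right: (-6)p + 4(1−p) = −10p + 4.
Setting these equal: 3p − 6 = −10p + 4 ⇒ 13p = 10 ⇒ p = 10/13, and the value is (3)·(10/13) − 6 = -48/13.
For Column: with q = P(Left), equating a1's and a2's payoffs gives 3q − 6 = −10q + 4 ⇒ q = 10/13.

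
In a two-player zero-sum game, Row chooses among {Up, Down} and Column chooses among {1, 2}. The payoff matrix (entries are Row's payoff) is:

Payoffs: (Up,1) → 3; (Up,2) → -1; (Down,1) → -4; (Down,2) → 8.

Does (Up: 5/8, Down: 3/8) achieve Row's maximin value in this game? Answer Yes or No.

No

Against 1 this mix gives (5/8)·3 + (3/8)·(-4) = 3/8.
Against 2 this mix gives (5/8)·(-1) + (3/8)·8 = 19/8.
Column will play 1, holding Row to 3/8. Shifting weight toward the row that does better against 1 would raise this floor (the equalizing mix achieves 5/4 against both 1 and 2), so the proposed strategy is not optimal.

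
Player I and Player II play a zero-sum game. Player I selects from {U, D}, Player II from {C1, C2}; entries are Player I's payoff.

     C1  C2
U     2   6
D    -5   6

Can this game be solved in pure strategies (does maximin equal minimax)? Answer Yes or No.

Yes

Row minima: U → 2, D → -5; maximin = 2.
Column maxima: C1 → 2, C2 → 6; minimax = 2.
maximin = minimax = 2, so a saddle point exists.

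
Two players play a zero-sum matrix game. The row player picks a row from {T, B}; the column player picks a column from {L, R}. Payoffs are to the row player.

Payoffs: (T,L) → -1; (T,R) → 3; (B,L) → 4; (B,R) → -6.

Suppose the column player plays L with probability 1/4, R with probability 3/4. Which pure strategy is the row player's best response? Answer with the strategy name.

T

Expected payoff of T: (1/4)·(-1) + (3/4)·3 = 2.
Expected payoff of B: (1/4)·4 + (3/4)·(-6) = -7/2.
The largest is 2, so the row player's best response is T.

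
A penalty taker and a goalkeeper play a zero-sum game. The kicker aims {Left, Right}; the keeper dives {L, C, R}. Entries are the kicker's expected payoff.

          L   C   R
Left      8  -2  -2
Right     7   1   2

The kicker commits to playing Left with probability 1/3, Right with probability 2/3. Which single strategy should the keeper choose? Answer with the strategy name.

If the keeper plays L, the kicker's expected payoff is (1/3)·8 + (2/3)·7 = 22/3.
If the keeper plays C, the kicker's expected payoff is (1/3)·(-2) + (2/3)·1 = 0.
If the keeper plays R, the kicker's expected payoff is (1/3)·(-2) + (2/3)·2 = 2/3.
The keeper minimizes the kicker's payoff; the smallest is 0, so the best response is C.

C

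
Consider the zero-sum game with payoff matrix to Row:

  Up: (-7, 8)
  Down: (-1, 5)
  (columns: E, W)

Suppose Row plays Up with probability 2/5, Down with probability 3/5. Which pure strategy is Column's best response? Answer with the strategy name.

If Column plays E, Row's expected payoff is (2/5)·(-7) + (3/5)·(-1) = -17/5.
If Column plays W, Row's expected payoff is (2/5)·8 + (3/5)·5 = 31/5.
Column minimizes Row's payoff; the smallest is -17/5, so the best response is E.

E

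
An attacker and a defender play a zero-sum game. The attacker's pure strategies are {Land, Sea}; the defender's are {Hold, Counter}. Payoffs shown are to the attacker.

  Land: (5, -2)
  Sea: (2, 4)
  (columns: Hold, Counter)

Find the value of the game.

Row minima: Land → -2, Sea → 2; maximin = 2.
Column maxima: Hold → 5, Counter → 4; minimax = 4.
2 ≠ 4, so there is no saddle point; optimal play is mixed.
Let the attacker play Land with probability p. Expected payoff against Hold: 5p + 2(1−p) = 3p + 2; against Counter: (-2)p + 4(1−p) = −6p + 4.
Setting these equal: 3p + 2 = −6p + 4 ⇒ 9p = 2 ⇒ p = 2/9, and the value is (3)·(2/9) + 2 = 8/3.
For the defender: with q = P(Hold), equating Land's and Sea's payoffs gives 7q − 2 = −2q + 4 ⇒ q = 2/3.

8/3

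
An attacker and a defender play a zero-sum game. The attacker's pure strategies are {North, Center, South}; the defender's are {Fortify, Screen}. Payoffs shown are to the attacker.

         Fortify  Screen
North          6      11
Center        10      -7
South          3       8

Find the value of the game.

Row minima: North → 6, Center → -7, South → 3; maximin = 6.
Column maxima: Fortify → 10, Screen → 11; minimax = 10.
6 ≠ 10, so there is no saddle point; optimal play is mixed.
South is strictly dominated by North, so the attacker never plays it.
On the remaining 2×2 (North, Center vs Fortify, Screen):
Let the attacker play North with probability p. Expected payoff against Fortify: 6p + 10(1−p) = −4p + 10; against Screen: 11p + (-7)(1−p) = 18p − 7.
Setting these equal: −4p + 10 = 18p − 7 ⇒ −22p = -17 ⇒ p = 17/22, and the value is (-4)·(17/22) + 10 = 76/11.
For the defender: with q = P(Fortify), equating North's and Center's payoffs gives −5q + 11 = 17q − 7 ⇒ q = 9/11.

76/11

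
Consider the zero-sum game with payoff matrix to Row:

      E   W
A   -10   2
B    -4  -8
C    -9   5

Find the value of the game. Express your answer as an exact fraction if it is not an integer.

Row minima: A → -10, B → -8, C → -9; maximin = -8.
Column maxima: E → -4, W → 5; minimax = -4.
-8 ≠ -4, so there is no saddle point; optimal play is mixed.
A is strictly dominated by C, so Row never plays it.
On the remaining 2×2 (B, C vs E, W):
Let Row play B with probability p. Expected payoff against E: (-4)p + (-9)(1−p) = 5p − 9; against W: (-8)p + 5(1−p) = −13p + 5.
Setting these equal: 5p − 9 = −13p + 5 ⇒ 18p = 14 ⇒ p = 7/9, and the value is (5)·(7/9) − 9 = -46/9.
For Column: with q = P(E), equating B's and C's payoffs gives 4q − 8 = −14q + 5 ⇒ q = 13/18.

-46/9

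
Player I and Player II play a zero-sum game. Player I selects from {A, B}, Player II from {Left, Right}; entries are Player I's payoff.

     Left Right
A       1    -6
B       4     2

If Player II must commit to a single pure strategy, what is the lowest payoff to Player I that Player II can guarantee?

Column maxima: Left → 4, Right → 2.
The smallest of these is 2.

2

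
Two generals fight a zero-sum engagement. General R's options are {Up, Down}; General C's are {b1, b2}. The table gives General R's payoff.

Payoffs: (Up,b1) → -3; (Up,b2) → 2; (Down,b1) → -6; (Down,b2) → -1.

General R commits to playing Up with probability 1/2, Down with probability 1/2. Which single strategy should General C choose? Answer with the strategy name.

b1

If General C plays b1, General R's expected payoff is (1/2)·(-3) + (1/2)·(-6) = -9/2.
If General C plays b2, General R's expected payoff is (1/2)·2 + (1/2)·(-1) = 1/2.
General C minimizes General R's payoff; the smallest is -9/2, so the best response is b1.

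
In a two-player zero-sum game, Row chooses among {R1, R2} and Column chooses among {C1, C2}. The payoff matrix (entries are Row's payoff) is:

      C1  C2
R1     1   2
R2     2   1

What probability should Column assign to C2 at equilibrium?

1/2

Row minima: R1 → 1, R2 → 1; maximin = 1.
Column maxima: C1 → 2, C2 → 2; minimax = 2.
1 ≠ 2, so there is no saddle point; optimal play is mixed.
Let Row play R1 with probability p. Expected payoff against C1: 1p + 2(1−p) = −p + 2; against C2: 2p + 1(1−p) = p + 1.
Setting these equal: −p + 2 = p + 1 ⇒ −2p = -1 ⇒ p = 1/2, and the value is (-1)·(1/2) + 2 = 3/2.
For Column: with q = P(C1), equating R1's and R2's payoffs gives −q + 2 = q + 1 ⇒ q = 1/2.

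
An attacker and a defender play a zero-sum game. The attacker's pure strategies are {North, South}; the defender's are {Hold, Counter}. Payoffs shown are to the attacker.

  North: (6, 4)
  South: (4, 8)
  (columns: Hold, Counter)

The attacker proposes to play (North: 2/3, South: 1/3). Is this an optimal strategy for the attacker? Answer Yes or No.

Against Hold this mix gives (2/3)·6 + (1/3)·4 = 16/3.
Against Counter this mix gives (2/3)·4 + (1/3)·8 = 16/3.
All of the defender's active replies (Hold, Counter) yield 16/3, and no column does worse for the attacker. The mix makes the defender indifferent and guarantees 16/3, so it is optimal.

Yes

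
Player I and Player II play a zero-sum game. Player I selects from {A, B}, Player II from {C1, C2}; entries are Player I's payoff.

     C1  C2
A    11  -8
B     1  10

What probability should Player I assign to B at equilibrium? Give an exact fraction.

19/28

Row minima: A → -8, B → 1; maximin = 1.
Column maxima: C1 → 11, C2 → 10; minimax = 10.
1 ≠ 10, so there is no saddle point; optimal play is mixed.
Let Player I play A with probability p. Expected payoff against C1: 11p + 1(1−p) = 10p + 1; against C2: (-8)p + 10(1−p) = −18p + 10.
Setting these equal: 10p + 1 = −18p + 10 ⇒ 28p = 9 ⇒ p = 9/28, and the value is (10)·(9/28) + 1 = 59/14.
For Player II: with q = P(C1), equating A's and B's payoffs gives 19q − 8 = −9q + 10 ⇒ q = 9/14.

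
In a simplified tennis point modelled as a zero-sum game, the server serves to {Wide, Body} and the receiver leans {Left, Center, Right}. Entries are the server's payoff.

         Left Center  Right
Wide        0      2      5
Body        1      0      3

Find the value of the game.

2/3

Row minima: Wide → 0, Body → 0; maximin = 0.
Column maxima: Left → 1, Center → 2, Right → 5; minimax = 1.
0 ≠ 1, so there is no saddle point; optimal play is mixed.
Right is strictly dominated by Left (it gives the server strictly more in every row), so the receiver never plays it.
On the remaining 2×2 (Wide, Body vs Left, Center):
Let the server play Wide with probability p. Expected payoff against Left: 0p + 1(1−p) = −p + 1; against Center: 2p + 0(1−p) = 2p.
Setting these equal: −p + 1 = 2p ⇒ −3p = -1 ⇒ p = 1/3, and the value is (-1)·(1/3) + 1 = 2/3.
For the receiver: with q = P(Left), equating Wide's and Body's payoffs gives −2q + 2 = q ⇒ q = 2/3.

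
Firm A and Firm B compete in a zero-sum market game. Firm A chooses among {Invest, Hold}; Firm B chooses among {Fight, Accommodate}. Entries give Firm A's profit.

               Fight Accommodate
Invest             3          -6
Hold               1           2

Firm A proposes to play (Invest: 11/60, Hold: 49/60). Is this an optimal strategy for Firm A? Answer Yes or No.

No

Against Fight this mix gives (11/60)·3 + (49/60)·1 = 41/30.
Against Accommodate this mix gives (11/60)·(-6) + (49/60)·2 = 8/15.
Firm B will play Accommodate, holding Firm A to 8/15. Shifting weight toward the row that does better against Accommodate would raise this floor (the equalizing mix achieves 6/5 against both Accommodate and Fight), so the proposed strategy is not optimal.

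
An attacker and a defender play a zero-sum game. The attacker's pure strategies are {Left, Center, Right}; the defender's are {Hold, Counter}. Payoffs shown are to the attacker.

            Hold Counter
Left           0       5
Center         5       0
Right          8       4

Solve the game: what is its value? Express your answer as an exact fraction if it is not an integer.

Row minima: Left → 0, Center → 0, Right → 4; maximin = 4.
Column maxima: Hold → 8, Counter → 5; minimax = 5.
4 ≠ 5, so there is no saddle point; optimal play is mixed.
Center is strictly dominated by Right, so the attacker never plays it.
On the remaining 2×2 (Left, Right vs Hold, Counter):
Let the attacker play Left with probability p. Expected payoff against Hold: 0p + 8(1−p) = −8p + 8; against Counter: 5p + 4(1−p) = p + 4.
Setting these equal: −8p + 8 = p + 4 ⇒ −9p = -4 ⇒ p = 4/9, and the value is (-8)·(4/9) + 8 = 40/9.
For the defender: with q = P(Hold), equating Left's and Right's payoffs gives −5q + 5 = 4q + 4 ⇒ q = 1/9.

40/9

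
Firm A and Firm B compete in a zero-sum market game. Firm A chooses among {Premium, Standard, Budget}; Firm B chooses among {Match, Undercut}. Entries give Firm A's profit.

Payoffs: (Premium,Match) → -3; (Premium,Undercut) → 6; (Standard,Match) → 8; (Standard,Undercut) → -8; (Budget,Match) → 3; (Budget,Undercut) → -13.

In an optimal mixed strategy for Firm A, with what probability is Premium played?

16/25

Row minima: Premium → -3, Standard → -8, Budget → -13; maximin = -3.
Column maxima: Match → 8, Undercut → 6; minimax = 6.
-3 ≠ 6, so there is no saddle point; optimal play is mixed.
Budget is strictly dominated by Standard, so Firm A never plays it.
On the remaining 2×2 (Premium, Standard vs Match, Undercut):
Let Firm A play Premium with probability p. Expected payoff against Match: (-3)p + 8(1−p) = −11p + 8; against Undercut: 6p + (-8)(1−p) = 14p − 8.
Setting these equal: −11p + 8 = 14p − 8 ⇒ −25p = -16 ⇒ p = 16/25, and the value is (-11)·(16/25) + 8 = 24/25.
For Firm B: with q = P(Match), equating Premium's and Standard's payoffs gives −9q + 6 = 16q − 8 ⇒ q = 14/25.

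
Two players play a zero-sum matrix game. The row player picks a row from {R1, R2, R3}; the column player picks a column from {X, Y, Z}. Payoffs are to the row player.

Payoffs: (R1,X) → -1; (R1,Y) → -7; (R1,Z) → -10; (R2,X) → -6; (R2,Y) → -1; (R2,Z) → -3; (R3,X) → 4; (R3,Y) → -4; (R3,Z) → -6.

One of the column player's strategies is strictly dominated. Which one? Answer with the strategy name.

Y

Z holds the row player's payoff strictly below Y in every row: -10 < -7, -3 < -1, -6 < -4.
So Y is strictly dominated for the column player.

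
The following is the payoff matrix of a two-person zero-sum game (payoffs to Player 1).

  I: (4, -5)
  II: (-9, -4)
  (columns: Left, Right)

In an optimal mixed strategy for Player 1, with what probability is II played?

9/14

Row minima: I → -5, II → -9; maximin = -5.
Column maxima: Left → 4, Right → -4; minimax = -4.
-5 ≠ -4, so there is no saddle point; optimal play is mixed.
Let Player 1 play I with probability p. Expected payoff against Left: 4p + (-9)(1−p) = 13p − 9; against Right: (-5)p + (-4)(1−p) = −p − 4.
Setting these equal: 13p − 9 = −p − 4 ⇒ 14p = 5 ⇒ p = 5/14, and the value is (13)·(5/14) − 9 = -61/14.
For Player 2: with q = P(Left), equating I's and II's payoffs gives 9q − 5 = −5q − 4 ⇒ q = 1/14.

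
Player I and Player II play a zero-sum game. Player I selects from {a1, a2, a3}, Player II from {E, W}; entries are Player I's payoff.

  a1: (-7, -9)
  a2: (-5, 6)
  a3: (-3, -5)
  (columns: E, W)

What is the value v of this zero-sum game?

-43/13

Row minima: a1 → -9, a2 → -5, a3 → -5; maximin = -5.
Column maxima: E → -3, W → 6; minimax = -3.
-5 ≠ -3, so there is no saddle point; optimal play is mixed.
a1 is strictly dominated by a2, so Player I never plays it.
On the remaining 2×2 (a2, a3 vs E, W):
Let Player I play a2 with probability p. Expected payoff against E: (-5)p + (-3)(1−p) = −2p − 3; against W: 6p + (-5)(1−p) = 11p − 5.
Setting these equal: −2p − 3 = 11p − 5 ⇒ −13p = -2 ⇒ p = 2/13, and the value is (-2)·(2/13) − 3 = -43/13.
For Player II: with q = P(E), equating a2's and a3's payoffs gives −11q + 6 = 2q − 5 ⇒ q = 11/13.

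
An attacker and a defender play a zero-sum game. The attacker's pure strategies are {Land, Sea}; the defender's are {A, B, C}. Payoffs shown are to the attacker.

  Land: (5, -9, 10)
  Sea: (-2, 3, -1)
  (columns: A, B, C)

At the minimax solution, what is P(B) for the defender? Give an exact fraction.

7/19

Row minima: Land → -9, Sea → -2; maximin = -2.
Column maxima: A → 5, B → 3, C → 10; minimax = 3.
-2 ≠ 3, so there is no saddle point; optimal play is mixed.
C is strictly dominated by A (it gives the attacker strictly more in every row), so the defender never plays it.
On the remaining 2×2 (Land, Sea vs A, B):
Let the attacker play Land with probability p. Expected payoff against A: 5p + (-2)(1−p) = 7p − 2; against B: (-9)p + 3(1−p) = −12p + 3.
Setting these equal: 7p − 2 = −12p + 3 ⇒ 19p = 5 ⇒ p = 5/19, and the value is (7)·(5/19) − 2 = -3/19.
For the defender: with q = P(A), equating Land's and Sea's payoffs gives 14q − 9 = −5q + 3 ⇒ q = 12/19.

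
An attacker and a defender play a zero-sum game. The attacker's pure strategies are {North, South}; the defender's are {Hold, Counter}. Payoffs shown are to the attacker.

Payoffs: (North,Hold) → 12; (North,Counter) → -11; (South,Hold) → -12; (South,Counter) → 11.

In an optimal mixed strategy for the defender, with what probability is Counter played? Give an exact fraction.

12/23

Row minima: North → -11, South → -12; maximin = -11.
Column maxima: Hold → 12, Counter → 11; minimax = 11.
-11 ≠ 11, so there is no saddle point; optimal play is mixed.
Let the attacker play North with probability p. Expected payoff against Hold: 12p + (-12)(1−p) = 24p − 12; against Counter: (-11)p + 11(1−p) = −22p + 11.
Setting these equal: 24p − 12 = −22p + 11 ⇒ 46p = 23 ⇒ p = 1/2, and the value is (24)·(1/2) − 12 = 0.
For the defender: with q = P(Hold), equating North's and South's payoffs gives 23q − 11 = −23q + 11 ⇒ q = 11/23.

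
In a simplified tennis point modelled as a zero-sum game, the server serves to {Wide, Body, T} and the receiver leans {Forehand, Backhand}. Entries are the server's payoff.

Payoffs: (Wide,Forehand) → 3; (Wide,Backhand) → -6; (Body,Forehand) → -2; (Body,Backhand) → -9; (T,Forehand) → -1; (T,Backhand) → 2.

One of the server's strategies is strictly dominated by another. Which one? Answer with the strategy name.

Body

Wide gives a strictly higher payoff than Body against every column: 3 > -2, -6 > -9.
So Body is strictly dominated and the server never plays it.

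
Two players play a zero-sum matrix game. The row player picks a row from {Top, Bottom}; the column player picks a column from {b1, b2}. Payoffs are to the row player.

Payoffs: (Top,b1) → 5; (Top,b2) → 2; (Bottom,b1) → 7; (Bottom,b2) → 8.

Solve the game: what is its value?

Row minima: Top → 2, Bottom → 7; maximin = 7.
Column maxima: b1 → 7, b2 → 8; minimax = 7.
Since maximin = minimax = 7, there is a saddle point and the value is 7.

7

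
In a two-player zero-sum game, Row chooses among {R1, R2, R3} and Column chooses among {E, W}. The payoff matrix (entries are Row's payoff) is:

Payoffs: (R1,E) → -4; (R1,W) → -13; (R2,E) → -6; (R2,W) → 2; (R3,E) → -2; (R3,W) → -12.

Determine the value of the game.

Row minima: R1 → -13, R2 → -6, R3 → -12; maximin = -6.
Column maxima: E → -2, W → 2; minimax = -2.
-6 ≠ -2, so there is no saddle point; optimal play is mixed.
R1 is strictly dominated by R3, so Row never plays it.
On the remaining 2×2 (R2, R3 vs E, W):
Let Row play R2 with probability p. Expected payoff against E: (-6)p + (-2)(1−p) = −4p − 2; against W: 2p + (-12)(1−p) = 14p − 12.
Setting these equal: −4p − 2 = 14p − 12 ⇒ −18p = -10 ⇒ p = 5/9, and the value is (-4)·(5/9) − 2 = -38/9.
For Column: with q = P(E), equating R2's and R3's payoffs gives −8q + 2 = 10q − 12 ⇒ q = 7/9.

-38/9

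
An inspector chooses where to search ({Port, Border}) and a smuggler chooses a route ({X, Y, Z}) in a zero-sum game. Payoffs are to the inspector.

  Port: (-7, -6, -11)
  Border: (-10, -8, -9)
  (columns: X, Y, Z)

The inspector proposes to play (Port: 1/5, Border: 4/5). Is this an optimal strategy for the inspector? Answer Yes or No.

Against X this mix gives (1/5)·(-7) + (4/5)·(-10) = -47/5.
Against Y this mix gives (1/5)·(-6) + (4/5)·(-8) = -38/5.
Against Z this mix gives (1/5)·(-11) + (4/5)·(-9) = -47/5.
All of the smuggler's active replies (X, Z) yield -47/5, and no column does worse for the inspector. The mix makes the smuggler indifferent and guarantees -47/5, so it is optimal.

Yes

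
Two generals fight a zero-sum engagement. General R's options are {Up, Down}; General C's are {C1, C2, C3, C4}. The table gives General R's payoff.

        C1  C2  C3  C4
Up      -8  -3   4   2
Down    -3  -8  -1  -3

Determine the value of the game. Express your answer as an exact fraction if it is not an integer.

Row minima: Up → -8, Down → -8; maximin = -8.
Column maxima: C1 → -3, C2 → -3, C3 → 4, C4 → 2; minimax = -3.
-8 ≠ -3, so there is no saddle point; optimal play is mixed.
C3 is strictly dominated by C1 (it gives General R strictly more in every row), so General C never plays it.
C4 is strictly dominated by C2 (it gives General R strictly more in every row), so General C never plays it.
On the remaining 2×2 (Up, Down vs C1, C2):
Let General R play Up with probability p. Expected payoff against C1: (-8)p + (-3)(1−p) = −5p − 3; against C2: (-3)p + (-8)(1−p) = 5p − 8.
Setting these equal: −5p − 3 = 5p − 8 ⇒ −10p = -5 ⇒ p = 1/2, and the value is (-5)·(1/2) − 3 = -11/2.
For General C: with q = P(C1), equating Up's and Down's payoffs gives −5q − 3 = 5q − 8 ⇒ q = 1/2.

-11/2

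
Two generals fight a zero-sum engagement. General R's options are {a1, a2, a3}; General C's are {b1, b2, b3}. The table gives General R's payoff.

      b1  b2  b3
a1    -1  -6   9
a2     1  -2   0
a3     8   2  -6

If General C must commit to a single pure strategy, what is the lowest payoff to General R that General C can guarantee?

Column maxima: b1 → 8, b2 → 2, b3 → 9.
The smallest of these is 2.

2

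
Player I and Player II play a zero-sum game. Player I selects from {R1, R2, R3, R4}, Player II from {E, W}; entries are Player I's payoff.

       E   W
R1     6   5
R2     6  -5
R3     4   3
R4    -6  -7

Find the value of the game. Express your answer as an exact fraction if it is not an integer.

5

Row minima: R1 → 5, R2 → -5, R3 → 3, R4 → -7; maximin = 5.
Column maxima: E → 6, W → 5; minimax = 5.
Since maximin = minimax = 5, there is a saddle point and the value is 5.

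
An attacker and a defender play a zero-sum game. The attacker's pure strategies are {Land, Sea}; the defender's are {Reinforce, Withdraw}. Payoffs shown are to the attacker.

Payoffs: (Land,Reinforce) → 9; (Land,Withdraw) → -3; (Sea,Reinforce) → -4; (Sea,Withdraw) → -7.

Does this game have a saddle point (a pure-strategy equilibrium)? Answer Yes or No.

Row minima: Land → -3, Sea → -7; maximin = -3.
Column maxima: Reinforce → 9, Withdraw → -3; minimax = -3.
maximin = minimax = -3, so a saddle point exists.

Yes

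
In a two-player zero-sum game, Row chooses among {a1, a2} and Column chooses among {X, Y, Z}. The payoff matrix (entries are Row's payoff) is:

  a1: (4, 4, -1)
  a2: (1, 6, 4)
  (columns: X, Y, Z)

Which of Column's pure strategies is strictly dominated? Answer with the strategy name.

Y

Z holds Row's payoff strictly below Y in every row: -1 < 4, 4 < 6.
So Y is strictly dominated for Column.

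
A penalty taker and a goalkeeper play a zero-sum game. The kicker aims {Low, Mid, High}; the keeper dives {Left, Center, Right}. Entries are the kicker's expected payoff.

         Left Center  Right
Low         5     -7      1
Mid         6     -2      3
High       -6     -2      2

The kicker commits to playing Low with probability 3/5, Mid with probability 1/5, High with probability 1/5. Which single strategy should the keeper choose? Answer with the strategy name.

If the keeper plays Left, the kicker's expected payoff is (3/5)·5 + (1/5)·6 + (1/5)·(-6) = 3.
If the keeper plays Center, the kicker's expected payoff is (3/5)·(-7) + (1/5)·(-2) + (1/5)·(-2) = -5.
If the keeper plays Right, the kicker's expected payoff is (3/5)·1 + (1/5)·3 + (1/5)·2 = 8/5.
The keeper minimizes the kicker's payoff; the smallest is -5, so the best response is Center.

Center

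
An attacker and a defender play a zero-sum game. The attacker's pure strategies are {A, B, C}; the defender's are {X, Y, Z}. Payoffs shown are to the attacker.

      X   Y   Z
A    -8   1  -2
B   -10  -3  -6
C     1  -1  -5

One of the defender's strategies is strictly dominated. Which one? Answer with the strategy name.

Y

Z holds the attacker's payoff strictly below Y in every row: -2 < 1, -6 < -3, -5 < -1.
So Y is strictly dominated for the defender.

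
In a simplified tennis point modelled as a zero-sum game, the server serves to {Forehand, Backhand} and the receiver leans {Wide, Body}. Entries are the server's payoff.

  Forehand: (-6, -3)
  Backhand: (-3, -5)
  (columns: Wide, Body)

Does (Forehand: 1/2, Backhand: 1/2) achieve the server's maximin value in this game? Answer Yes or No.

No

Against Wide this mix gives (1/2)·(-6) + (1/2)·(-3) = -9/2.
Against Body this mix gives (1/2)·(-3) + (1/2)·(-5) = -4.
The receiver will play Wide, holding the server to -9/2. Shifting weight toward the row that does better against Wide would raise this floor (the equalizing mix achieves -21/5 against both Wide and Body), so the proposed strategy is not optimal.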